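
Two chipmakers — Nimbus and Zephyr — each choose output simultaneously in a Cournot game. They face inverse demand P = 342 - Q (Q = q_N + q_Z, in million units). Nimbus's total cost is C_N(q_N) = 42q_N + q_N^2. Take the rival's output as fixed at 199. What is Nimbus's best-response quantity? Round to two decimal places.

With the rival's output fixed at 199, Nimbus's profit is π_N = (342 - 199 - q_N)q_N - (42q_N + q_N²) = (143 - q_N)q_N - (42q_N + q_N²).
∂π_N/∂q_N = 101 - 4q_N = 0, so q_N = 101/4.

25.25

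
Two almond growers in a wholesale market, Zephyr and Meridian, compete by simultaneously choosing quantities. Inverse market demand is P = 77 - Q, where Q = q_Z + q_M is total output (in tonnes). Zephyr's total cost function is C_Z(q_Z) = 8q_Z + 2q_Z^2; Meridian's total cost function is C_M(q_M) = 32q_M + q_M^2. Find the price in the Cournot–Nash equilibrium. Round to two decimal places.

Zephyr's profit: π_Z = (77 - Q)q_Z - (8q_Z + 2q_Z²). Setting ∂π_Z/∂q_Z = 0: 69 - 6q_Z - (q_M) = 0.
Meridian's first-order condition: 45 - 4q_M - (q_Z) = 0.
Best responses: q_Z = (69 - q_M)/6, q_M = (45 - q_Z)/4.
Solving the pair: q_Z = 231/23, q_M = 201/23.
Total output Q = 432/23, so price P = 77 - 432/23 = 1339/23.

58.22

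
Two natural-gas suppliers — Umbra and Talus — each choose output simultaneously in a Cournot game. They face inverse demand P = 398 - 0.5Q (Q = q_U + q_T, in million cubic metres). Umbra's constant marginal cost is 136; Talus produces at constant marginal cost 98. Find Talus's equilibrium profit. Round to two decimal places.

Umbra's profit: π_U = (398 - 0.5Q)q_U - (136q_U). Setting ∂π_U/∂q_U = 0: 262 - q_U - (1/2)(q_T) = 0.
Talus's profit: π_T = (398 - 0.5Q)q_T - (98q_T). Setting ∂π_T/∂q_T = 0: 300 - q_T - (1/2)(q_U) = 0.
So q_U = (262 - (1/2)q_T) and q_T = (300 - (1/2)q_U).
Solving the pair: q_U = 448/3, q_T = 676/3.
Price P = 398 - (1/2)·(1124/3) = 632/3.
Talus's profit: (632/3 - 98)·(676/3) = 25387.5556.

25387.56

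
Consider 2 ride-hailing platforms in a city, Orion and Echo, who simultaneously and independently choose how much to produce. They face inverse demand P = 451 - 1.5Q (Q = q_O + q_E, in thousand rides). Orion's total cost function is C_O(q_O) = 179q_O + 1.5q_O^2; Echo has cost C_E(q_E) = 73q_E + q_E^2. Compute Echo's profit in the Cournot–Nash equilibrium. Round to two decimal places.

Orion's profit: π_O = (451 - 1.5Q)q_O - (179q_O + (3/2)q_O²). Setting ∂π_O/∂q_O = 0: 272 - 6q_O - (3/2)(q_E) = 0.
Echo's first-order condition: 378 - 5q_E - (3/2)(q_O) = 0.
So q_O = (272 - (3/2)q_E)/6 and q_E = (378 - (3/2)q_O)/5.
Solving the pair: q_O = 28.5766, q_E = 67.0270.
Price P = 451 - (3/2)·95.6036 = 307.5946.
Echo's profit: 307.5946·67.0270 - 73·67.0270 - 67.0270² = 11231.5559.

11231.56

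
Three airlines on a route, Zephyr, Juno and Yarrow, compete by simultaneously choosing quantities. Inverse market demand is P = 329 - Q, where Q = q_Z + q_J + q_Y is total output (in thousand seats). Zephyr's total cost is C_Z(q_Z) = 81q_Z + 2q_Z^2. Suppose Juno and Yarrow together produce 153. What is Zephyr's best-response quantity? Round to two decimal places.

With rivals' combined output fixed at 153, Zephyr's profit is π_Z = (329 - 153 - q_Z)q_Z - (81q_Z + 2q_Z²) = (176 - q_Z)q_Z - (81q_Z + 2q_Z²).
∂π_Z/∂q_Z = 95 - 6q_Z = 0, so q_Z = 95/6.

15.83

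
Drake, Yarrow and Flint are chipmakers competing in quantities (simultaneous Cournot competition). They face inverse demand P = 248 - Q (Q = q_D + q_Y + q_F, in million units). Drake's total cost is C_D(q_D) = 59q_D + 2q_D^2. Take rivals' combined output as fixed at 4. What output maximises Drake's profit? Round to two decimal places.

With rivals' combined output fixed at 4, Drake's profit is π_D = (248 - 4 - q_D)q_D - (59q_D + 2q_D²) = (244 - q_D)q_D - (59q_D + 2q_D²).
∂π_D/∂q_D = 185 - 6q_D = 0, so q_D = 185/6.

30.83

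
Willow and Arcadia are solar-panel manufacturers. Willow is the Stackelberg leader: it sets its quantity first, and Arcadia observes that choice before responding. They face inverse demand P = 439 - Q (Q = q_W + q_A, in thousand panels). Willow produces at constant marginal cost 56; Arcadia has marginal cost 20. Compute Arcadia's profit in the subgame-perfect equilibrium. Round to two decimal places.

The follower Arcadia best-responds to any q_W: π_A = (439 - Q)q_A - 20q_A.
∂π_A/∂q_A = 419 - q_W - 2q_A = 0 gives the reaction function q_A = (419 - q_W)/2.
The leader anticipates this reaction. Substituting into P = 439 - Q gives P = 459/2 - (1/2)q_W, so π_W = (459/2 - (1/2)q_W)q_W - 56q_W.
The leader's first-order condition 347/2 - q_W = 0 yields q_W = 347/2.
Then q_A = (419 - 347/2)/2 = 491/4.
Price P = 439 - 1185/4 = 571/4.
Arcadia's profit: (571/4 - 20)·(491/4) = 15067.5625.

15067.56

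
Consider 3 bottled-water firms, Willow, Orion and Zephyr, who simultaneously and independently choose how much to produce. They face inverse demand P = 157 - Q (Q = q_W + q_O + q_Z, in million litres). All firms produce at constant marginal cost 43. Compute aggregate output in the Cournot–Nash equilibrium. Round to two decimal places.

85.50

A representative firm's profit is π_i = q_i(157 - Q) - 43q_i.
First-order condition (treating rivals' output as given): 114 - 2q_i - Σ_{j≠i} q_j = 0.
By symmetry each firm produces the same amount; substituting Σ_{j≠i} q_j = 2q_i yields q_i = 114/4 = 57/2.
Total output Q = 57/2 + 57/2 + 57/2 = 171/2.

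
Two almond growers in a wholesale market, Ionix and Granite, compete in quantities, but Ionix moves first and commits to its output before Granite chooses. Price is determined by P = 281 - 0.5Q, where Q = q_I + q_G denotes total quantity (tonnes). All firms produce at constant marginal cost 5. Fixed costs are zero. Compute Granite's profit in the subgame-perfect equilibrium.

The follower Granite best-responds to any q_I: π_G = (281 - 0.5Q)q_G - 5q_G.
∂π_G/∂q_G = 276 - (1/2)q_I - q_G = 0 gives the reaction function q_G = (276 - (1/2)q_I).
Ionix substitutes q_G(q_I) into its own profit: π_I = q_I(281 - (1/2)q_I - (276 - (1/2)q_I)/2) - 5q_I = (143 - (1/4)q_I)q_I - 5q_I.
The leader's first-order condition 138 - (1/2)q_I = 0 yields q_I = 276.
Then q_G = (276 - (1/2)·276) = 138.
Price P = 281 - (1/2)·414 = 74.
Granite's profit: (74 - 5)·138 = 9522.

9522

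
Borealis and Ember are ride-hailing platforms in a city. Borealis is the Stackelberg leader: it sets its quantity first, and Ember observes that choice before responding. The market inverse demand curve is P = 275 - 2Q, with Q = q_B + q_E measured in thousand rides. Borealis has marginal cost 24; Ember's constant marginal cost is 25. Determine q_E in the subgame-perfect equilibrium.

31

The follower Ember best-responds to any q_B: π_E = (275 - 2Q)q_E - 25q_E.
Follower FOC: 250 - 2q_B - 4q_E = 0, so q_E(q_B) = (250 - 2q_B)/4.
The leader anticipates this reaction. Substituting into P = 275 - 2Q gives P = 150 - q_B, so π_B = (150 - q_B)q_B - 24q_B.
Maximising: ∂π_B/∂q_B = 126 - 2q_B = 0, giving q_B = 63.
Then q_E = (250 - 2·63)/4 = 31.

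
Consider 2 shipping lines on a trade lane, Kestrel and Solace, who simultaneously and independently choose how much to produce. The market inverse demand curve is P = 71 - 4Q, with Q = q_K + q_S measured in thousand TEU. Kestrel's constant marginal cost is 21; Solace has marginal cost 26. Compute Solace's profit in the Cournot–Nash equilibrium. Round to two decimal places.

Kestrel's profit: π_K = (71 - 4Q)q_K - (21q_K). Setting ∂π_K/∂q_K = 0: 50 - 8q_K - 4(q_S) = 0.
Solace's first-order condition: 45 - 8q_S - 4(q_K) = 0.
Best responses: q_K = (50 - 4q_S)/8, q_S = (45 - 4q_K)/8.
Substituting one into the other gives q_K = 55/12 and q_S = 10/3.
Price P = 71 - 4·(95/12) = 118/3.
Solace's profit: (118/3 - 26)·(10/3) = 400/9.

44.44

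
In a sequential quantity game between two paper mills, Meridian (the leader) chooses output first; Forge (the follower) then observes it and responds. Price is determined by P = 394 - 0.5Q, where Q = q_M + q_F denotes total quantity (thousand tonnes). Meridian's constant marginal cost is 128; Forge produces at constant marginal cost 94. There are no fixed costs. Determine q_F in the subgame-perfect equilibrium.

Solve by backward induction. Given q_M, the follower Forge maximises π_F = (394 - (1/2)q_M - (1/2)q_F)q_F - 94q_F.
Follower FOC: 300 - (1/2)q_M - q_F = 0, so q_F(q_M) = (300 - (1/2)q_M).
The leader anticipates this reaction. Substituting into P = 394 - 0.5Q gives P = 244 - (1/4)q_M, so π_M = (244 - (1/4)q_M)q_M - 128q_M.
Maximising: ∂π_M/∂q_M = 116 - (1/2)q_M = 0, giving q_M = 232.
Then q_F = (300 - (1/2)·232) = 184.

184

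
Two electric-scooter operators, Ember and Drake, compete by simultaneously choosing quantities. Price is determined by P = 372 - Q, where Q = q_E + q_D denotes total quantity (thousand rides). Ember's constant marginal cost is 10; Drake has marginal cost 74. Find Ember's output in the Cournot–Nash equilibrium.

142

Ember's profit: π_E = (372 - Q)q_E - (10q_E). Setting ∂π_E/∂q_E = 0: 362 - 2q_E - (q_D) = 0.
Drake's first-order condition: 298 - 2q_D - (q_E) = 0.
Rearranging gives the reaction functions q_E = (362 - q_D)/2 and q_D = (298 - q_E)/2.
Solving the pair: q_E = 142, q_D = 78.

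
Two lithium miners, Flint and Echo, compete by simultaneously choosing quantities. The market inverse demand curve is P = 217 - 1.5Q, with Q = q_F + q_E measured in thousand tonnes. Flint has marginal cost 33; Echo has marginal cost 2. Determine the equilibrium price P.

Flint's profit: π_F = (217 - 1.5Q)q_F - (33q_F). Setting ∂π_F/∂q_F = 0: 184 - 3q_F - (3/2)(q_E) = 0.
Echo's profit: π_E = (217 - 1.5Q)q_E - (2q_E). Setting ∂π_E/∂q_E = 0: 215 - 3q_E - (3/2)(q_F) = 0.
So q_F = (184 - (3/2)q_E)/3 and q_E = (215 - (3/2)q_F)/3.
Solving the pair: q_F = 34, q_E = 164/3.
Total output Q = 266/3, so price P = 217 - (3/2)·(266/3) = 84.

84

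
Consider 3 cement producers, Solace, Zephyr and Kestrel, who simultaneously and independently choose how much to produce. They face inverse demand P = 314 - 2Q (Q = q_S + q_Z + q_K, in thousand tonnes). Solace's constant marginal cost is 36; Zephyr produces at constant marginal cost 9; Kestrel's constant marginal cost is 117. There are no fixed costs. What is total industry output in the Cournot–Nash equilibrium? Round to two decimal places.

Solace's profit: π_S = (314 - 2Q)q_S - (36q_S). Setting ∂π_S/∂q_S = 0: 278 - 4q_S - 2(q_Z + q_K) = 0.
Zephyr's profit: π_Z = (314 - 2Q)q_Z - (9q_Z). Setting ∂π_Z/∂q_Z = 0: 305 - 4q_Z - 2(q_S + q_K) = 0.
Kestrel's profit: π_K = (314 - 2Q)q_K - (117q_K). Setting ∂π_K/∂q_K = 0: 197 - 4q_K - 2(q_S + q_Z) = 0.
Adding the 3 first-order conditions: 780 − 8Q = 0, so Q = 195/2.
Back-substituting: q_S = (278 − 195)/2 = 83/2, q_Z = (305 − 195)/2 = 55, q_K = (197 − 195)/2 = 1.
Total output Q = 83/2 + 55 + 1 = 195/2.

97.50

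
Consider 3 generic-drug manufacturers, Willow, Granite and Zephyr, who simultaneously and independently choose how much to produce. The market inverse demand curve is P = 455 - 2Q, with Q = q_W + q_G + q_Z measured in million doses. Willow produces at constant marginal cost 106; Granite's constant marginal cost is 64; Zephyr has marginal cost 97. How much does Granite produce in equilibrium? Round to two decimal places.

58.25

Willow's profit: π_W = (455 - 2Q)q_W - (106q_W). Setting ∂π_W/∂q_W = 0: 349 - 4q_W - 2(q_G + q_Z) = 0.
Granite's first-order condition: 391 - 4q_G - 2(q_W + q_Z) = 0.
Zephyr's profit: π_Z = (455 - 2Q)q_Z - (97q_Z). Setting ∂π_Z/∂q_Z = 0: 358 - 4q_Z - 2(q_W + q_G) = 0.
Summing all 3 equations gives 1098 − 8Q = 0, hence Q = 549/4.
Back-substituting: q_W = (349 − 549/2)/2 = 149/4, q_G = (391 − 549/2)/2 = 233/4, q_Z = (358 − 549/2)/2 = 167/4.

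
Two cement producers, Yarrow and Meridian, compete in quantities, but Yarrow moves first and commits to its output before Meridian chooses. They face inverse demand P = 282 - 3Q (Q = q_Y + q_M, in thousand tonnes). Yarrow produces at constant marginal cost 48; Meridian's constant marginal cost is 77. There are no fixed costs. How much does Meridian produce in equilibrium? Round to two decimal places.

Solve by backward induction. Given q_Y, the follower Meridian maximises π_M = (282 - 3q_Y - 3q_M)q_M - 77q_M.
∂π_M/∂q_M = 205 - 3q_Y - 6q_M = 0 gives the reaction function q_M = (205 - 3q_Y)/6.
The leader anticipates this reaction. Substituting into P = 282 - 3Q gives P = 359/2 - (3/2)q_Y, so π_Y = (359/2 - (3/2)q_Y)q_Y - 48q_Y.
The leader's first-order condition 263/2 - 3q_Y = 0 yields q_Y = 263/6.
Then q_M = (205 - 3·(263/6))/6 = 49/4.

12.25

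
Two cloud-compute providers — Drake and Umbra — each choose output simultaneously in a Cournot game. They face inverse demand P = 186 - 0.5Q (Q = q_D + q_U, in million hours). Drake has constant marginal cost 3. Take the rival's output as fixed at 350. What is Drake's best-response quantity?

8

With the rival's output fixed at 350, Drake's profit is π_D = (186 - (1/2)·350 - (1/2)q_D)q_D - (3q_D) = (11 - (1/2)q_D)q_D - (3q_D).
∂π_D/∂q_D = 8 - q_D = 0, so q_D = 8.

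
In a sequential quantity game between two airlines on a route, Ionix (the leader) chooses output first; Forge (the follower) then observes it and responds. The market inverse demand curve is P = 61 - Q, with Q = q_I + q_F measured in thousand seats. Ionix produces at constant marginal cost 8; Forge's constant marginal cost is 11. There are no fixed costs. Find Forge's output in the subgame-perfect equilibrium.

Solve by backward induction. Given q_I, the follower Forge maximises π_F = (61 - q_I - q_F)q_F - 11q_F.
Setting the follower's marginal profit to zero, 50 - q_I - 2q_F = 0, i.e. q_F = (50 - q_I)/2.
Ionix substitutes q_F(q_I) into its own profit: π_I = q_I(61 - q_I - (50 - q_I)/2) - 8q_I = (36 - (1/2)q_I)q_I - 8q_I.
The leader's first-order condition 28 - q_I = 0 yields q_I = 28.
Then q_F = (50 - 28)/2 = 11.

11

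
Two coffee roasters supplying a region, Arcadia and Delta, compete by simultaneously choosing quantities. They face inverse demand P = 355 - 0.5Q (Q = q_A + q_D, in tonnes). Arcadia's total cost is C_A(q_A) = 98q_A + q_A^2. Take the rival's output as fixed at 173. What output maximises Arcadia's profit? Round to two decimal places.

56.83

With the rival's output fixed at 173, Arcadia's profit is π_A = (355 - (1/2)·173 - (1/2)q_A)q_A - (98q_A + q_A²) = (537/2 - (1/2)q_A)q_A - (98q_A + q_A²).
∂π_A/∂q_A = 341/2 - 3q_A = 0, so q_A = 341/6.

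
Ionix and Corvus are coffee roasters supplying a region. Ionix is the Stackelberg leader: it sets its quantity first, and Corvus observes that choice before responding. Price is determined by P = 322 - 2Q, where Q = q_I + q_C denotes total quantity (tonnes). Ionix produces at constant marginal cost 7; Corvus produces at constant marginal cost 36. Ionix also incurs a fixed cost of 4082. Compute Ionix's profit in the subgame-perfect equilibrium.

Solve by backward induction. Given q_I, the follower Corvus maximises π_C = (322 - 2q_I - 2q_C)q_C - 36q_C.
∂π_C/∂q_C = 286 - 2q_I - 4q_C = 0 gives the reaction function q_C = (286 - 2q_I)/4.
The leader anticipates this reaction. Substituting into P = 322 - 2Q gives P = 179 - q_I, so π_I = (179 - q_I)q_I - 7q_I.
The leader's first-order condition 172 - 2q_I = 0 yields q_I = 86.
Then q_C = (286 - 2·86)/4 = 57/2.
Price P = 322 - 2·(229/2) = 93.
Ionix's profit: (93 - 7)·86 - 4082 = 3314.

3314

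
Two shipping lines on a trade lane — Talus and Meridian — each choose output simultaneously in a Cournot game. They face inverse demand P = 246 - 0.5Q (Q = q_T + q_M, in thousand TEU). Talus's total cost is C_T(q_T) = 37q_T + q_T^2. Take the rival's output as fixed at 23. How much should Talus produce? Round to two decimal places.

With the rival's output fixed at 23, Talus's profit is π_T = (246 - (1/2)·23 - (1/2)q_T)q_T - (37q_T + q_T²) = (469/2 - (1/2)q_T)q_T - (37q_T + q_T²).
∂π_T/∂q_T = 395/2 - 3q_T = 0, so q_T = 395/6.

65.83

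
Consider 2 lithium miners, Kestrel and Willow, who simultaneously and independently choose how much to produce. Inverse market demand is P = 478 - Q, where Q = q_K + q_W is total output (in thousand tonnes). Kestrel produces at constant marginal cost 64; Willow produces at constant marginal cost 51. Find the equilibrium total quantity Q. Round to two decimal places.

280.33

Kestrel's profit: π_K = (478 - Q)q_K - (64q_K). Setting ∂π_K/∂q_K = 0: 414 - 2q_K - (q_W) = 0.
Willow's profit: π_W = (478 - Q)q_W - (51q_W). Setting ∂π_W/∂q_W = 0: 427 - 2q_W - (q_K) = 0.
Best responses: q_K = (414 - q_W)/2, q_W = (427 - q_K)/2.
Substituting one into the other gives q_K = 401/3 and q_W = 440/3.
Total output Q = 401/3 + 440/3 = 841/3.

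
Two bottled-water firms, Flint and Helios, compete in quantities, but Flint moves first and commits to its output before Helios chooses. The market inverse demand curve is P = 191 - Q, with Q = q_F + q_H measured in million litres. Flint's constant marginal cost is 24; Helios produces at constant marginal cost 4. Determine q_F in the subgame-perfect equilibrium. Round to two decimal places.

The follower Helios best-responds to any q_F: π_H = (191 - Q)q_H - 4q_H.
∂π_H/∂q_H = 187 - q_F - 2q_H = 0 gives the reaction function q_H = (187 - q_F)/2.
The leader anticipates this reaction. Substituting into P = 191 - Q gives P = 195/2 - (1/2)q_F, so π_F = (195/2 - (1/2)q_F)q_F - 24q_F.
Leader FOC: 147/2 - q_F = 0, so q_F = 147/2.
Then q_H = (187 - 147/2)/2 = 227/4.

73.50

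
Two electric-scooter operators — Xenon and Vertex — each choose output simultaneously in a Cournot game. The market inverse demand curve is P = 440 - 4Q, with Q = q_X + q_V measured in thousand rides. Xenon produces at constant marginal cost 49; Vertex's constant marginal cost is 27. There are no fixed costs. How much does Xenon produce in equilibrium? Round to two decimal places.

Xenon's profit: π_X = (440 - 4Q)q_X - (49q_X). Setting ∂π_X/∂q_X = 0: 391 - 8q_X - 4(q_V) = 0.
Vertex's profit: π_V = (440 - 4Q)q_V - (27q_V). Setting ∂π_V/∂q_V = 0: 413 - 8q_V - 4(q_X) = 0.
Rearranging gives the reaction functions q_X = (391 - 4q_V)/8 and q_V = (413 - 4q_X)/8.
Substituting one into the other gives q_X = 123/4 and q_V = 145/4.

30.75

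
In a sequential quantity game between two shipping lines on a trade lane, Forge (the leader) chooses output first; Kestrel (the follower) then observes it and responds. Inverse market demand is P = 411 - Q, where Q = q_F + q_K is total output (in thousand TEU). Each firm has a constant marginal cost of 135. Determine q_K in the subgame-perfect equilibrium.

The follower Kestrel best-responds to any q_F: π_K = (411 - Q)q_K - 135q_K.
Setting the follower's marginal profit to zero, 276 - q_F - 2q_K = 0, i.e. q_K = (276 - q_F)/2.
The leader anticipates this reaction. Substituting into P = 411 - Q gives P = 273 - (1/2)q_F, so π_F = (273 - (1/2)q_F)q_F - 135q_F.
Maximising: ∂π_F/∂q_F = 138 - q_F = 0, giving q_F = 138.
Then q_K = (276 - 138)/2 = 69.

69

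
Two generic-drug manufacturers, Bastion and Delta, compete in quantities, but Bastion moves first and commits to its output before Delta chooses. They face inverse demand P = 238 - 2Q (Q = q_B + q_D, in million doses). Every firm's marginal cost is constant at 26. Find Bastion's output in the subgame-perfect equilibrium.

53

The follower Delta best-responds to any q_B: π_D = (238 - 2Q)q_D - 26q_D.
Follower FOC: 212 - 2q_B - 4q_D = 0, so q_D(q_B) = (212 - 2q_B)/4.
The leader anticipates this reaction. Substituting into P = 238 - 2Q gives P = 132 - q_B, so π_B = (132 - q_B)q_B - 26q_B.
Maximising: ∂π_B/∂q_B = 106 - 2q_B = 0, giving q_B = 53.
Then q_D = (212 - 2·53)/4 = 53/2.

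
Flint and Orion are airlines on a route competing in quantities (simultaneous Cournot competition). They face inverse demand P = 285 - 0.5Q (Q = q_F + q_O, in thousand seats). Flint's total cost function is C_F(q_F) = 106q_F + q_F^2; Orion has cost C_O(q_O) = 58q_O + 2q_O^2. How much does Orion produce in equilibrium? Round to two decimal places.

Flint's profit: π_F = (285 - 0.5Q)q_F - (106q_F + q_F²). Setting ∂π_F/∂q_F = 0: 179 - 3q_F - (1/2)(q_O) = 0.
Orion's profit: π_O = (285 - 0.5Q)q_O - (58q_O + 2q_O²). Setting ∂π_O/∂q_O = 0: 227 - 5q_O - (1/2)(q_F) = 0.
Rearranging gives the reaction functions q_F = (179 - (1/2)q_O)/3 and q_O = (227 - (1/2)q_F)/5.
Solving the pair: q_F = 52.9831, q_O = 40.1017.

40.10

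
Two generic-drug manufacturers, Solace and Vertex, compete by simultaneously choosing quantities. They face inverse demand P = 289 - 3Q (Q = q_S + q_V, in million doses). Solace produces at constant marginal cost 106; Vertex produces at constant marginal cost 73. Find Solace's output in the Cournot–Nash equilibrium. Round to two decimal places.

Solace's profit: π_S = (289 - 3Q)q_S - (106q_S). Setting ∂π_S/∂q_S = 0: 183 - 6q_S - 3(q_V) = 0.
Vertex's profit: π_V = (289 - 3Q)q_V - (73q_V). Setting ∂π_V/∂q_V = 0: 216 - 6q_V - 3(q_S) = 0.
Best responses: q_S = (183 - 3q_V)/6, q_V = (216 - 3q_S)/6.
Substituting one into the other gives q_S = 50/3 and q_V = 83/3.

16.67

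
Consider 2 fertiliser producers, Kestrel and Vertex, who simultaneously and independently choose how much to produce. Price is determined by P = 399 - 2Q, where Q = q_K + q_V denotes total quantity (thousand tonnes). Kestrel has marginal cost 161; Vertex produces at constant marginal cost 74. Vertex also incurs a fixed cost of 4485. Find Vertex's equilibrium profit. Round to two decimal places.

Kestrel's profit: π_K = (399 - 2Q)q_K - (161q_K). Setting ∂π_K/∂q_K = 0: 238 - 4q_K - 2(q_V) = 0.
Vertex's profit: π_V = (399 - 2Q)q_V - (74q_V). Setting ∂π_V/∂q_V = 0: 325 - 4q_V - 2(q_K) = 0.
Best responses: q_K = (238 - 2q_V)/4, q_V = (325 - 2q_K)/4.
Solving the pair: q_K = 151/6, q_V = 206/3.
Price P = 399 - 2·(563/6) = 634/3.
Vertex's profit: (634/3 - 74)·(206/3) - 4485 = 4945.2222.

4945.22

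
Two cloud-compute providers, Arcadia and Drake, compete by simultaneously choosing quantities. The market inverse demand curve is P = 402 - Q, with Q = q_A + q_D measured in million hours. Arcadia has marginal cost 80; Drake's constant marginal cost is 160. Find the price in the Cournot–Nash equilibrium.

214

Arcadia's profit: π_A = (402 - Q)q_A - (80q_A). Setting ∂π_A/∂q_A = 0: 322 - 2q_A - (q_D) = 0.
Drake's profit: π_D = (402 - Q)q_D - (160q_D). Setting ∂π_D/∂q_D = 0: 242 - 2q_D - (q_A) = 0.
Best responses: q_A = (322 - q_D)/2, q_D = (242 - q_A)/2.
Solving the pair: q_A = 134, q_D = 54.
Total output Q = 188, so price P = 402 - 188 = 214.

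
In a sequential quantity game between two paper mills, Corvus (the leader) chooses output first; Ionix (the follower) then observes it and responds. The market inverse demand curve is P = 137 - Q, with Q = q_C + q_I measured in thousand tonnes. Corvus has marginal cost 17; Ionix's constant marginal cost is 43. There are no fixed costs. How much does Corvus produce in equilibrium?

73

The follower Ionix best-responds to any q_C: π_I = (137 - Q)q_I - 43q_I.
Setting the follower's marginal profit to zero, 94 - q_C - 2q_I = 0, i.e. q_I = (94 - q_C)/2.
Corvus substitutes q_I(q_C) into its own profit: π_C = q_C(137 - q_C - (94 - q_C)/2) - 17q_C = (90 - (1/2)q_C)q_C - 17q_C.
Maximising: ∂π_C/∂q_C = 73 - q_C = 0, giving q_C = 73.
Then q_I = (94 - 73)/2 = 21/2.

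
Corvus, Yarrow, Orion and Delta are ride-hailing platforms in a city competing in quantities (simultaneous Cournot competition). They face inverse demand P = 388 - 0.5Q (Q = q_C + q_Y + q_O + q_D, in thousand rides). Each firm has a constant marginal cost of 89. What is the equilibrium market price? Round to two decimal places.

Each firm earns π_i = (388 - 0.5Q)q_i - 89q_i.
First-order condition (treating rivals' output as given): 299 - q_i - (1/2)·Σ_{j≠i} q_j = 0.
By symmetry each firm produces the same amount; substituting Σ_{j≠i} q_j = 3q_i yields q_i = 299/(5/2) = 598/5.
Total output Q = 478.4000, so price P = 388 - (1/2)·478.4000 = 744/5.

148.80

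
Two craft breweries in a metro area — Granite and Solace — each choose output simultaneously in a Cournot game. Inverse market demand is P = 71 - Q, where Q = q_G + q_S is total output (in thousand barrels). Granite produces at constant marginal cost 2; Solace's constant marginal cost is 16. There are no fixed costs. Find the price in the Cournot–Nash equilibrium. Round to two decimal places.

29.67

Granite's profit: π_G = (71 - Q)q_G - (2q_G). Setting ∂π_G/∂q_G = 0: 69 - 2q_G - (q_S) = 0.
Solace's profit: π_S = (71 - Q)q_S - (16q_S). Setting ∂π_S/∂q_S = 0: 55 - 2q_S - (q_G) = 0.
So q_G = (69 - q_S)/2 and q_S = (55 - q_G)/2.
Substituting one into the other gives q_G = 83/3 and q_S = 41/3.
Total output Q = 124/3, so price P = 71 - 124/3 = 89/3.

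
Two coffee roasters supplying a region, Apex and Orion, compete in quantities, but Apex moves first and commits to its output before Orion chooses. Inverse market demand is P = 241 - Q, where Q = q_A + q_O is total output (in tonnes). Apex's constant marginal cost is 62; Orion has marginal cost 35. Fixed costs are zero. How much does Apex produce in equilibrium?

76

The follower Orion best-responds to any q_A: π_O = (241 - Q)q_O - 35q_O.
∂π_O/∂q_O = 206 - q_A - 2q_O = 0 gives the reaction function q_O = (206 - q_A)/2.
Apex substitutes q_O(q_A) into its own profit: π_A = q_A(241 - q_A - (206 - q_A)/2) - 62q_A = (138 - (1/2)q_A)q_A - 62q_A.
Leader FOC: 76 - q_A = 0, so q_A = 76.
Then q_O = (206 - 76)/2 = 65.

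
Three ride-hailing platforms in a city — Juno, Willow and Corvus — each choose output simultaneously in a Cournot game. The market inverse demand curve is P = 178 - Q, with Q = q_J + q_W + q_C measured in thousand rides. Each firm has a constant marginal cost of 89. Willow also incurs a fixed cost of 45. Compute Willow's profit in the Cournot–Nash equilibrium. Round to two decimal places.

450.06

A representative firm's profit is π_i = q_i(178 - Q) - 89q_i.
First-order condition (treating rivals' output as given): 89 - 2q_i - Σ_{j≠i} q_j = 0.
By symmetry each firm produces the same amount; substituting Σ_{j≠i} q_j = 2q_i yields q_i = 89/4.
Price P = 178 - 267/4 = 445/4.
Willow's profit: (445/4 - 89)·(89/4) - 45 = 450.0625.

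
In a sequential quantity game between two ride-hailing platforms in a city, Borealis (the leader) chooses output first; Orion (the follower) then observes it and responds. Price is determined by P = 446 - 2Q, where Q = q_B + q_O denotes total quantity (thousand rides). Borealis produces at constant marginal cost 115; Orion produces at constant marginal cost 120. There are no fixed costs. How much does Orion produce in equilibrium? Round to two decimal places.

39.50

The follower Orion best-responds to any q_B: π_O = (446 - 2Q)q_O - 120q_O.
Setting the follower's marginal profit to zero, 326 - 2q_B - 4q_O = 0, i.e. q_O = (326 - 2q_B)/4.
Borealis substitutes q_O(q_B) into its own profit: π_B = q_B(446 - 2q_B - (326 - 2q_B)/2) - 115q_B = (283 - q_B)q_B - 115q_B.
The leader's first-order condition 168 - 2q_B = 0 yields q_B = 84.
Then q_O = (326 - 2·84)/4 = 79/2.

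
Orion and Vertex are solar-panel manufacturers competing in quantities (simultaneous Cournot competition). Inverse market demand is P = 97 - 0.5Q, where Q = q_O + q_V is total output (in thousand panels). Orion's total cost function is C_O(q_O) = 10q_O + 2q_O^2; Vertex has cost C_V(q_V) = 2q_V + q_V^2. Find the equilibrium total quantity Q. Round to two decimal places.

Orion's profit: π_O = (97 - 0.5Q)q_O - (10q_O + 2q_O²). Setting ∂π_O/∂q_O = 0: 87 - 5q_O - (1/2)(q_V) = 0.
Vertex's first-order condition: 95 - 3q_V - (1/2)(q_O) = 0.
So q_O = (87 - (1/2)q_V)/5 and q_V = (95 - (1/2)q_O)/3.
Solving the pair: q_O = 854/59, q_V = 1726/59.
Total output Q = 854/59 + 1726/59 = 43.7288.

43.73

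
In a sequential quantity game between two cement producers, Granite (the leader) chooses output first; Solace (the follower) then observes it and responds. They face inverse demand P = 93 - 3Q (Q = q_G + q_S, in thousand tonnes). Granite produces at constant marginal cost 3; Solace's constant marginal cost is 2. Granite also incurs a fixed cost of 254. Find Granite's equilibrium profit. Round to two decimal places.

76.04

Solve by backward induction. Given q_G, the follower Solace maximises π_S = (93 - 3q_G - 3q_S)q_S - 2q_S.
∂π_S/∂q_S = 91 - 3q_G - 6q_S = 0 gives the reaction function q_S = (91 - 3q_G)/6.
The leader anticipates this reaction. Substituting into P = 93 - 3Q gives P = 95/2 - (3/2)q_G, so π_G = (95/2 - (3/2)q_G)q_G - 3q_G.
Maximising: ∂π_G/∂q_G = 89/2 - 3q_G = 0, giving q_G = 89/6.
Then q_S = (91 - 3·(89/6))/6 = 31/4.
Price P = 93 - 3·(271/12) = 101/4.
Granite's profit: (101/4 - 3)·(89/6) - 254 = 1825/24.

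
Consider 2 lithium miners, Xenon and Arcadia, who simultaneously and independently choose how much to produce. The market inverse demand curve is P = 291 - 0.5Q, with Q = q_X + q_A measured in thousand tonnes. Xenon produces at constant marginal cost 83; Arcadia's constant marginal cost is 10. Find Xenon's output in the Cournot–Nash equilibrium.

Xenon's profit: π_X = (291 - 0.5Q)q_X - (83q_X). Setting ∂π_X/∂q_X = 0: 208 - q_X - (1/2)(q_A) = 0.
Arcadia's first-order condition: 281 - q_A - (1/2)(q_X) = 0.
Rearranging gives the reaction functions q_X = (208 - (1/2)q_A) and q_A = (281 - (1/2)q_X).
Solving the pair: q_X = 90, q_A = 236.

90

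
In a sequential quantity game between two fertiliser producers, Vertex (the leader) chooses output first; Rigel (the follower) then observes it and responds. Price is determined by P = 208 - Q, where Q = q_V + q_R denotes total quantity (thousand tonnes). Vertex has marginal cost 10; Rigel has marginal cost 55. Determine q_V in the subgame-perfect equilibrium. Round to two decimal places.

The follower Rigel best-responds to any q_V: π_R = (208 - Q)q_R - 55q_R.
Setting the follower's marginal profit to zero, 153 - q_V - 2q_R = 0, i.e. q_R = (153 - q_V)/2.
The leader anticipates this reaction. Substituting into P = 208 - Q gives P = 263/2 - (1/2)q_V, so π_V = (263/2 - (1/2)q_V)q_V - 10q_V.
Leader FOC: 243/2 - q_V = 0, so q_V = 243/2.
Then q_R = (153 - 243/2)/2 = 63/4.

121.50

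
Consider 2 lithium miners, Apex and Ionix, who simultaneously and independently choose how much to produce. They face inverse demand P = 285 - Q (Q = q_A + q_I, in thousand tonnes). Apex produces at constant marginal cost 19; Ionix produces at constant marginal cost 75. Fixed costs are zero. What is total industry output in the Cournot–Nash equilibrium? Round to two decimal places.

158.67

Apex's profit: π_A = (285 - Q)q_A - (19q_A). Setting ∂π_A/∂q_A = 0: 266 - 2q_A - (q_I) = 0.
Ionix's first-order condition: 210 - 2q_I - (q_A) = 0.
So q_A = (266 - q_I)/2 and q_I = (210 - q_A)/2.
Solving the pair: q_A = 322/3, q_I = 154/3.
Total output Q = 322/3 + 154/3 = 476/3.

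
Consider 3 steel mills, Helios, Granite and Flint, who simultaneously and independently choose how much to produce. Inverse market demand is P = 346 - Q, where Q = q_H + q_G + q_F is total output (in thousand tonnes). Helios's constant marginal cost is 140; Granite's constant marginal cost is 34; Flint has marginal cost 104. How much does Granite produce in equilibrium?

Helios's profit: π_H = (346 - Q)q_H - (140q_H). Setting ∂π_H/∂q_H = 0: 206 - 2q_H - (q_G + q_F) = 0.
Granite's profit: π_G = (346 - Q)q_G - (34q_G). Setting ∂π_G/∂q_G = 0: 312 - 2q_G - (q_H + q_F) = 0.
Flint's profit: π_F = (346 - Q)q_F - (104q_F). Setting ∂π_F/∂q_F = 0: 242 - 2q_F - (q_H + q_G) = 0.
Summing all 3 equations gives 760 − 4Q = 0, hence Q = 190.
Back-substituting: q_H = (206 − 190) = 16, q_G = (312 − 190) = 122, q_F = (242 − 190) = 52.

122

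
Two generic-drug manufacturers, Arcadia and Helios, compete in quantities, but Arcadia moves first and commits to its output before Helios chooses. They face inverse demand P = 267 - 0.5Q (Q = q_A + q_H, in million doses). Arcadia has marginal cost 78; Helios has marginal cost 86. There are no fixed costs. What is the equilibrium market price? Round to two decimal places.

127.25

Solve by backward induction. Given q_A, the follower Helios maximises π_H = (267 - (1/2)q_A - (1/2)q_H)q_H - 86q_H.
Follower FOC: 181 - (1/2)q_A - q_H = 0, so q_H(q_A) = (181 - (1/2)q_A).
The leader anticipates this reaction. Substituting into P = 267 - 0.5Q gives P = 353/2 - (1/4)q_A, so π_A = (353/2 - (1/4)q_A)q_A - 78q_A.
Maximising: ∂π_A/∂q_A = 197/2 - (1/2)q_A = 0, giving q_A = 197.
Then q_H = (181 - (1/2)·197) = 165/2.
Total output Q = 559/2, so price P = 267 - (1/2)·(559/2) = 509/4.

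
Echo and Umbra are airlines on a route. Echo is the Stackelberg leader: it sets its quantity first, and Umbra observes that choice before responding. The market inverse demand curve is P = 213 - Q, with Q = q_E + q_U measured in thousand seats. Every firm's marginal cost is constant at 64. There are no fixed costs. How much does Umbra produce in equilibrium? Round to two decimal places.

The follower Umbra best-responds to any q_E: π_U = (213 - Q)q_U - 64q_U.
Setting the follower's marginal profit to zero, 149 - q_E - 2q_U = 0, i.e. q_U = (149 - q_E)/2.
Echo substitutes q_U(q_E) into its own profit: π_E = q_E(213 - q_E - (149 - q_E)/2) - 64q_E = (277/2 - (1/2)q_E)q_E - 64q_E.
Maximising: ∂π_E/∂q_E = 149/2 - q_E = 0, giving q_E = 149/2.
Then q_U = (149 - 149/2)/2 = 149/4.

37.25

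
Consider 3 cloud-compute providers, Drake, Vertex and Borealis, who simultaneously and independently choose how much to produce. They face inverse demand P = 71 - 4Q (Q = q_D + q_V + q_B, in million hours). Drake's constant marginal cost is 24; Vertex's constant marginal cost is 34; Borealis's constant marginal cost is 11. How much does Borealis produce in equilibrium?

Drake's profit: π_D = (71 - 4Q)q_D - (24q_D). Setting ∂π_D/∂q_D = 0: 47 - 8q_D - 4(q_V + q_B) = 0.
Vertex's profit: π_V = (71 - 4Q)q_V - (34q_V). Setting ∂π_V/∂q_V = 0: 37 - 8q_V - 4(q_D + q_B) = 0.
Borealis's first-order condition: 60 - 8q_B - 4(q_D + q_V) = 0.
Adding the 3 first-order conditions: 144 − 16Q = 0, so Q = 9.
Back-substituting: q_D = (47 − 36)/4 = 11/4, q_V = (37 − 36)/4 = 1/4, q_B = (60 − 36)/4 = 6.

6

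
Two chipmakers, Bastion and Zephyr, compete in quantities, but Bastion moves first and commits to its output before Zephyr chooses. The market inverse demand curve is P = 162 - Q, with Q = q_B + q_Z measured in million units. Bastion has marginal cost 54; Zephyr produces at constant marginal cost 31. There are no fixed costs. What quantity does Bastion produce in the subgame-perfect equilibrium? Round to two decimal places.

Solve by backward induction. Given q_B, the follower Zephyr maximises π_Z = (162 - q_B - q_Z)q_Z - 31q_Z.
∂π_Z/∂q_Z = 131 - q_B - 2q_Z = 0 gives the reaction function q_Z = (131 - q_B)/2.
The leader anticipates this reaction. Substituting into P = 162 - Q gives P = 193/2 - (1/2)q_B, so π_B = (193/2 - (1/2)q_B)q_B - 54q_B.
Leader FOC: 85/2 - q_B = 0, so q_B = 85/2.
Then q_Z = (131 - 85/2)/2 = 177/4.

42.50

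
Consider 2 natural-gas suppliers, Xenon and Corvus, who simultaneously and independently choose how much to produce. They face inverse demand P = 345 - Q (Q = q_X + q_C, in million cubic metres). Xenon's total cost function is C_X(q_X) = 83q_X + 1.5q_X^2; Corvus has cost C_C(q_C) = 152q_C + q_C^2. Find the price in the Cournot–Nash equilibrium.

Xenon's profit: π_X = (345 - Q)q_X - (83q_X + (3/2)q_X²). Setting ∂π_X/∂q_X = 0: 262 - 5q_X - (q_C) = 0.
Corvus's first-order condition: 193 - 4q_C - (q_X) = 0.
Best responses: q_X = (262 - q_C)/5, q_C = (193 - q_X)/4.
Solving the pair: q_X = 45, q_C = 37.
Total output Q = 82, so price P = 345 - 82 = 263.

263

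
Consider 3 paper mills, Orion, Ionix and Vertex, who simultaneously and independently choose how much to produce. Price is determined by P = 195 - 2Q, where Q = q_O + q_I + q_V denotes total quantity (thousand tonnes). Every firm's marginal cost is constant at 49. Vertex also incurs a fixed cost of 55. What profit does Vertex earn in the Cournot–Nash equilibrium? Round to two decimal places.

611.13

Each firm earns π_i = (195 - 2Q)q_i - 49q_i.
Setting ∂π_i/∂q_i = 0 with rivals' quantities fixed: 146 - 4q_i - 2·Σ_{j≠i} q_j = 0.
With identical firms every q_j equals q_i, so Σ_{j≠i} q_j = 2q_i and 146 = 8q_i, giving q_i = 73/4.
Price P = 195 - 2·(219/4) = 171/2.
Vertex's profit: (171/2 - 49)·(73/4) - 55 = 611.1250.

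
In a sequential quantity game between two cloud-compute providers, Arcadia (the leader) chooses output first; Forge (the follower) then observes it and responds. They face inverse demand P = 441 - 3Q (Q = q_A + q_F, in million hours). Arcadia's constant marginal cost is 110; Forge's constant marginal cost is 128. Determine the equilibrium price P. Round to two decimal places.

197.25

Solve by backward induction. Given q_A, the follower Forge maximises π_F = (441 - 3q_A - 3q_F)q_F - 128q_F.
∂π_F/∂q_F = 313 - 3q_A - 6q_F = 0 gives the reaction function q_F = (313 - 3q_A)/6.
The leader anticipates this reaction. Substituting into P = 441 - 3Q gives P = 569/2 - (3/2)q_A, so π_A = (569/2 - (3/2)q_A)q_A - 110q_A.
Leader FOC: 349/2 - 3q_A = 0, so q_A = 349/6.
Then q_F = (313 - 3·(349/6))/6 = 277/12.
Total output Q = 325/4, so price P = 441 - 3·(325/4) = 789/4.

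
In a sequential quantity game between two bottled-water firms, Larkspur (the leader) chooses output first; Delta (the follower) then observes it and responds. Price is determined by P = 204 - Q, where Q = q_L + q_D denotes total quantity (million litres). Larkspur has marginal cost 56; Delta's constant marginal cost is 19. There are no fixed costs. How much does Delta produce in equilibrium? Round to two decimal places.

64.75

Solve by backward induction. Given q_L, the follower Delta maximises π_D = (204 - q_L - q_D)q_D - 19q_D.
∂π_D/∂q_D = 185 - q_L - 2q_D = 0 gives the reaction function q_D = (185 - q_L)/2.
The leader anticipates this reaction. Substituting into P = 204 - Q gives P = 223/2 - (1/2)q_L, so π_L = (223/2 - (1/2)q_L)q_L - 56q_L.
The leader's first-order condition 111/2 - q_L = 0 yields q_L = 111/2.
Then q_D = (185 - 111/2)/2 = 259/4.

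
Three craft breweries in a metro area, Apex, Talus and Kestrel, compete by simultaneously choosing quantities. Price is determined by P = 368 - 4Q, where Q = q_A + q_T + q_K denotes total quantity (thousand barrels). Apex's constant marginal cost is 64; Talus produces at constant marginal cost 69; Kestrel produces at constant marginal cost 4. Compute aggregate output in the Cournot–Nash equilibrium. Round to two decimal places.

60.44

Apex's profit: π_A = (368 - 4Q)q_A - (64q_A). Setting ∂π_A/∂q_A = 0: 304 - 8q_A - 4(q_T + q_K) = 0.
Talus's profit: π_T = (368 - 4Q)q_T - (69q_T). Setting ∂π_T/∂q_T = 0: 299 - 8q_T - 4(q_A + q_K) = 0.
Kestrel's profit: π_K = (368 - 4Q)q_K - (4q_K). Setting ∂π_K/∂q_K = 0: 364 - 8q_K - 4(q_A + q_T) = 0.
Adding the 3 conditions: 967 − 8Q − 8Q = 0, i.e. Q = 967/16.
Back-substituting: q_A = (304 − 967/4)/4 = 249/16, q_T = (299 − 967/4)/4 = 229/16, q_K = (364 − 967/4)/4 = 489/16.
Total output Q = 249/16 + 229/16 + 489/16 = 967/16.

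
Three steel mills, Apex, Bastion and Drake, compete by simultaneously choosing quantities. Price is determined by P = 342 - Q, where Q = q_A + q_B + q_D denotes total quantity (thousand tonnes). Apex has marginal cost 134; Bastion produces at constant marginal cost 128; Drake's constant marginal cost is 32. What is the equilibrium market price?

159

Apex's profit: π_A = (342 - Q)q_A - (134q_A). Setting ∂π_A/∂q_A = 0: 208 - 2q_A - (q_B + q_D) = 0.
Bastion's first-order condition: 214 - 2q_B - (q_A + q_D) = 0.
Drake's profit: π_D = (342 - Q)q_D - (32q_D). Setting ∂π_D/∂q_D = 0: 310 - 2q_D - (q_A + q_B) = 0.
Summing all 3 equations gives 732 − 4Q = 0, hence Q = 183.
Back-substituting: q_A = (208 − 183) = 25, q_B = (214 − 183) = 31, q_D = (310 − 183) = 127.
Total output Q = 183, so price P = 342 - 183 = 159.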